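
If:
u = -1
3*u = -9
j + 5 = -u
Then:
No Solution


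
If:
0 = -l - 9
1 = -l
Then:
No Solution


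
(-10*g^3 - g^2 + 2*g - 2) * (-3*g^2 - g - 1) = 30*g^5 + 13*g^4 + 5*g^3 + 5*g^2 + 2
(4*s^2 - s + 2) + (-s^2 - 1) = 3*s^2 - s + 1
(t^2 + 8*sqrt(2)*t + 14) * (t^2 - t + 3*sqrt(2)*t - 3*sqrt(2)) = t^4 - t^3 + 11*sqrt(2)*t^3 - 11*sqrt(2)*t^2 + 62*t^2 - 62*t + 42*sqrt(2)*t - 42*sqrt(2)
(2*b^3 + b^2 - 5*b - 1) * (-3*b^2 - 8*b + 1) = -6*b^5 - 19*b^4 + 9*b^3 + 44*b^2 + 3*b - 1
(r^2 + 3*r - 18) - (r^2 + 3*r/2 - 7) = 3*r/2 - 11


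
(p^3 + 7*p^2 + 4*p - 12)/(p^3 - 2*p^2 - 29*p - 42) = (p^2 + 5*p - 6)/(p^2 - 4*p - 21)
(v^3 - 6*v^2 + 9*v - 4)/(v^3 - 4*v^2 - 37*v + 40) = (v^2 - 5*v + 4)/(v^2 - 3*v - 40)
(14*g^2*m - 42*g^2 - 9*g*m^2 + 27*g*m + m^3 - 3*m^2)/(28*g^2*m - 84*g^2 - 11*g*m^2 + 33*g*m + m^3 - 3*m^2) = (2*g - m)/(4*g - m)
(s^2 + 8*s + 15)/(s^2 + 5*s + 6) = (s + 5)/(s + 2)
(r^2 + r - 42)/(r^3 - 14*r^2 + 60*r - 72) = (r + 7)/(r^2 - 8*r + 12)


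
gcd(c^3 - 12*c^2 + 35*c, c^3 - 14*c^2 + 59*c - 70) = c^2 - 12*c + 35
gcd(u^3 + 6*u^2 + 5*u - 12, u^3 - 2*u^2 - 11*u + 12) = u^2 + 2*u - 3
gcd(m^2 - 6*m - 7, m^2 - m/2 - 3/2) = m + 1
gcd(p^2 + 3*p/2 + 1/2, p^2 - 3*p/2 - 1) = p + 1/2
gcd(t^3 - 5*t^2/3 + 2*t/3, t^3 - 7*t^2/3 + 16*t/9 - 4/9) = t^2 - 5*t/3 + 2/3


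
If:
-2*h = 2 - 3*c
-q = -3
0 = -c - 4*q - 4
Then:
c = -16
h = -25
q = 3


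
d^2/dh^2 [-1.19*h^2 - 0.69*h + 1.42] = -2.38000000000000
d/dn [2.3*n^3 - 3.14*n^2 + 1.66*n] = 6.9*n^2 - 6.28*n + 1.66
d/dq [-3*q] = -3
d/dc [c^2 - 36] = 2*c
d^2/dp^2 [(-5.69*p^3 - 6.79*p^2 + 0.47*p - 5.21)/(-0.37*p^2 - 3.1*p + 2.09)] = (-8.88178419700125e-16*p^5 + 2.8421709430404e-14*p^4 + 102.457008*p^3 - 185.409324*p^2 + 182.801448*p + 161.422524)/(0.050653*p^6 + 1.27317*p^5 + 9.808737*p^4 + 15.40762*p^3 - 55.406109*p^2 + 40.62333*p - 9.129329)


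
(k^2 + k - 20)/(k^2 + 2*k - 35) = (k^2 + k - 20)/(k^2 + 2*k - 35)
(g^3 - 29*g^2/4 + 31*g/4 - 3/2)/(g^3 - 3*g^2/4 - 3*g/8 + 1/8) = 2*(g - 6)/(2*g + 1)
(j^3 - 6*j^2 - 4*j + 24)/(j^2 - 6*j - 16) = (j^2 - 8*j + 12)/(j - 8)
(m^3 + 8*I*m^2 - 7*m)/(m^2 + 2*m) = (m^2 + 8*I*m - 7)/(m + 2)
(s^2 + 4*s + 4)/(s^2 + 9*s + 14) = (s + 2)/(s + 7)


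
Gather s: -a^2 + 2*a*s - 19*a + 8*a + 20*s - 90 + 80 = -a^2 - 11*a + s*(2*a + 20) - 10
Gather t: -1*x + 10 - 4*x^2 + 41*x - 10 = -4*x^2 + 40*x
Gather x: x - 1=x - 1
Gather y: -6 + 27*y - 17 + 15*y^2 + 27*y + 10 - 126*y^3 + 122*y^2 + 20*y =-126*y^3 + 137*y^2 + 74*y - 13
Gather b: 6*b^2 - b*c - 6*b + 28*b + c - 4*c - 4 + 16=6*b^2 + b*(22 - c) - 3*c + 12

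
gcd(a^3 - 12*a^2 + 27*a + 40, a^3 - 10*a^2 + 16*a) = a - 8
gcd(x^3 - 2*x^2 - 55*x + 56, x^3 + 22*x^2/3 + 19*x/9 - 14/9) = x + 7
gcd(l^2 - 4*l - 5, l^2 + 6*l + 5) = l + 1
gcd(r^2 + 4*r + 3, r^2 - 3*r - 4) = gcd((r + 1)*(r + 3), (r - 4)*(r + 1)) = r + 1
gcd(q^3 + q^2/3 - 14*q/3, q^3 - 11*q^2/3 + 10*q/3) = q^2 - 2*q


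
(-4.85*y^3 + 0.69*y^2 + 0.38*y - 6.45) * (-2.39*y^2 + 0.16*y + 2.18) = 11.5915*y^5 - 2.4251*y^4 - 11.3708*y^3 + 16.9805*y^2 - 0.2036*y - 14.061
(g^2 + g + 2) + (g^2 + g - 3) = 2*g^2 + 2*g - 1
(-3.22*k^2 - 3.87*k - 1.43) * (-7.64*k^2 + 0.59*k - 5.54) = 24.6008*k^4 + 27.667*k^3 + 26.4807*k^2 + 20.5961*k + 7.9222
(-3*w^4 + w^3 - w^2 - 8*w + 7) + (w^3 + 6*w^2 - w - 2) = -3*w^4 + 2*w^3 + 5*w^2 - 9*w + 5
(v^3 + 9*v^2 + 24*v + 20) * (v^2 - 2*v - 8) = v^5 + 7*v^4 - 2*v^3 - 100*v^2 - 232*v - 160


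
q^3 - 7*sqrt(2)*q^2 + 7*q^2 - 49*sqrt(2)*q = q*(q + 7)*(q - 7*sqrt(2))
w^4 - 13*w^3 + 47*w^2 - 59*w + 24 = (w - 8)*(w - 3)*(w - 1)^2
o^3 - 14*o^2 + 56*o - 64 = (o - 8)*(o - 4)*(o - 2)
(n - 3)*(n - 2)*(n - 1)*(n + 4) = n^4 - 2*n^3 - 13*n^2 + 38*n - 24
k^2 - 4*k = k*(k - 4)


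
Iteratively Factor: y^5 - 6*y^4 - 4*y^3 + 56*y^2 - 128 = (y + 2)*(y^4 - 8*y^3 + 12*y^2 + 32*y - 64) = (y - 4)*(y + 2)*(y^3 - 4*y^2 - 4*y + 16) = (y - 4)*(y - 2)*(y + 2)*(y^2 - 2*y - 8) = (y - 4)*(y - 2)*(y + 2)^2*(y - 4)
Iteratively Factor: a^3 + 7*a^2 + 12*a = (a + 3)*(a^2 + 4*a) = (a + 3)*(a + 4)*(a)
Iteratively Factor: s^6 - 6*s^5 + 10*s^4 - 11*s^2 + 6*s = (s - 1)*(s^5 - 5*s^4 + 5*s^3 + 5*s^2 - 6*s) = (s - 1)^2*(s^4 - 4*s^3 + s^2 + 6*s) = s*(s - 1)^2*(s^3 - 4*s^2 + s + 6) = s*(s - 1)^2*(s + 1)*(s^2 - 5*s + 6) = s*(s - 2)*(s - 1)^2*(s + 1)*(s - 3)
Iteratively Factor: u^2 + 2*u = (u + 2)*(u)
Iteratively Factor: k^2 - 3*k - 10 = (k - 5)*(k + 2)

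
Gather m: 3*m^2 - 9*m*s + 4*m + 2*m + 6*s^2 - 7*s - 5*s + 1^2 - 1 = 3*m^2 + m*(6 - 9*s) + 6*s^2 - 12*s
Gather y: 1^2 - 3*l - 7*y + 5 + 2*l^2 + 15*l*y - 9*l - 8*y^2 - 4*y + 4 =2*l^2 - 12*l - 8*y^2 + y*(15*l - 11) + 10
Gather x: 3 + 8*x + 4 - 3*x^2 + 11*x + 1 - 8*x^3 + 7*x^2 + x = -8*x^3 + 4*x^2 + 20*x + 8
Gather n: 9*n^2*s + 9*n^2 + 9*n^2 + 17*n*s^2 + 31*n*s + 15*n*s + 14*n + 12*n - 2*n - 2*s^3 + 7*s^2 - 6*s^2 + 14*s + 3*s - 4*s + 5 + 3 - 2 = n^2*(9*s + 18) + n*(17*s^2 + 46*s + 24) - 2*s^3 + s^2 + 13*s + 6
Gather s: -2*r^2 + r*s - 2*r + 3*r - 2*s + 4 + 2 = -2*r^2 + r + s*(r - 2) + 6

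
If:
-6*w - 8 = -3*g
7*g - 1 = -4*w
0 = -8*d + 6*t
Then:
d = 3*t/4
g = 19/27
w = -53/54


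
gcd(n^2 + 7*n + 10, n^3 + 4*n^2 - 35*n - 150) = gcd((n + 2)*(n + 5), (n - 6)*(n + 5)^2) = n + 5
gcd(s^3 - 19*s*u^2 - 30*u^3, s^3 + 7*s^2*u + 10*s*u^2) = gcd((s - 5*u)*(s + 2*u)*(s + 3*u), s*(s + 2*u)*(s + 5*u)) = s + 2*u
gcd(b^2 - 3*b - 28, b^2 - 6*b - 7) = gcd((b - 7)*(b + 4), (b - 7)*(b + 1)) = b - 7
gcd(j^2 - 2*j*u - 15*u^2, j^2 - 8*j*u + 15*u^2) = -j + 5*u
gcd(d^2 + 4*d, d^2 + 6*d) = d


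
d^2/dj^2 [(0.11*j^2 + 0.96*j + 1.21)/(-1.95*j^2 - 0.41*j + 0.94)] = (-4.44089209850063e-16*j^4 - 7.12491000000001*j^3 - 28.81593*j^2 - 16.36245*j - 5.777022)/(7.414875*j^6 + 4.677075*j^5 - 9.739665*j^4 - 4.440259*j^3 + 4.695018*j^2 + 1.086828*j - 0.830584)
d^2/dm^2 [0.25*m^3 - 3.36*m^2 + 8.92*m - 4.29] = 1.5*m - 6.72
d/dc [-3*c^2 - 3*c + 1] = -6*c - 3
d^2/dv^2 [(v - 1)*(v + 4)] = 2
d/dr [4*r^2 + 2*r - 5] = 8*r + 2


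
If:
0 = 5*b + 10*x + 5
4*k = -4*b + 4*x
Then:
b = -2*x - 1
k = 3*x + 1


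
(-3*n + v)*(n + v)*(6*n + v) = -18*n^3 - 15*n^2*v + 4*n*v^2 + v^3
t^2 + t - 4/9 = (t - 1/3)*(t + 4/3)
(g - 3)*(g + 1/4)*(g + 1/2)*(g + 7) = g^4 + 19*g^3/4 - 143*g^2/8 - 61*g/4 - 21/8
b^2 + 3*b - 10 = (b - 2)*(b + 5)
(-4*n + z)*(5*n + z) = -20*n^2 + n*z + z^2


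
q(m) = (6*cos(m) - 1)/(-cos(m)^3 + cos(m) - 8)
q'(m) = (-3*sin(m)*cos(m)^2 + sin(m))*(6*cos(m) - 1)/(-cos(m)^3 + cos(m) - 8)^2 - 6*sin(m)/(-cos(m)^3 + cos(m) - 8) = (-3*sin(m)^2 - 9*cos(m) - 3*cos(3*m) + 50)*sin(m)/(sin(m)^2*cos(m) - 8)^2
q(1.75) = 0.25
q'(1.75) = 0.69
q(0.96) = -0.32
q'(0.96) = 0.65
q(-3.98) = 0.60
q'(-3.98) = 0.55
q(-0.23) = -0.61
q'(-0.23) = -0.14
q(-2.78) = 0.81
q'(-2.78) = -0.32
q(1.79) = 0.28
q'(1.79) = 0.68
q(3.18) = 0.87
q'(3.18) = -0.04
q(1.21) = -0.15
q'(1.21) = 0.74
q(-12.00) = -0.52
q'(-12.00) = 0.37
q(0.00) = -0.62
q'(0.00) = 0.00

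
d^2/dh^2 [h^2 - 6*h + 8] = 2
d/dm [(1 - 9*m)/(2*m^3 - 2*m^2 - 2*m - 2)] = (9*m^3 - 6*m^2 + m + 5)/(m^6 - 2*m^5 - m^4 + 3*m^2 + 2*m + 1)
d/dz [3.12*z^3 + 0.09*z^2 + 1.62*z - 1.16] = 9.36*z^2 + 0.18*z + 1.62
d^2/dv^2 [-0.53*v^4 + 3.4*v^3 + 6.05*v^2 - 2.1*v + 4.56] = -6.36*v^2 + 20.4*v + 12.1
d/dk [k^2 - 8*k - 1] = 2*k - 8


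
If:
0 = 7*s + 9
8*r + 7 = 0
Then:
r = -7/8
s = -9/7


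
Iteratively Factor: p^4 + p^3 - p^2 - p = (p)*(p^3 + p^2 - p - 1) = p*(p + 1)*(p^2 - 1) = p*(p - 1)*(p + 1)*(p + 1)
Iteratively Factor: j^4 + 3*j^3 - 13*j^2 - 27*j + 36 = (j + 4)*(j^3 - j^2 - 9*j + 9) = (j + 3)*(j + 4)*(j^2 - 4*j + 3) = (j - 1)*(j + 3)*(j + 4)*(j - 3)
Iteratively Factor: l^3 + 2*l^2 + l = (l + 1)*(l^2 + l) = l*(l + 1)*(l + 1)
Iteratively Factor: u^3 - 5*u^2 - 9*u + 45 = (u - 5)*(u^2 - 9) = (u - 5)*(u + 3)*(u - 3)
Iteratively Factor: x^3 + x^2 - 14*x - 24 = (x + 3)*(x^2 - 2*x - 8) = (x - 4)*(x + 3)*(x + 2)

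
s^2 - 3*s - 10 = (s - 5)*(s + 2)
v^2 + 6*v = v*(v + 6)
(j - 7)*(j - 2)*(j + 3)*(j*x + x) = j^4*x - 5*j^3*x - 19*j^2*x + 29*j*x + 42*x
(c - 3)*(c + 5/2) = c^2 - c/2 - 15/2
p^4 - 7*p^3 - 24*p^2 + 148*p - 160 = (p - 8)*(p - 2)^2*(p + 5)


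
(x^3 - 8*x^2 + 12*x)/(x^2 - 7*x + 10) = x*(x - 6)/(x - 5)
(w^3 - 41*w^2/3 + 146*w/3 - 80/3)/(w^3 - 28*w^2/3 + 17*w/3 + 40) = (3*w^2 - 17*w + 10)/(3*w^2 - 4*w - 15)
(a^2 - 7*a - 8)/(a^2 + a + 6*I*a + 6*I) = (a - 8)/(a + 6*I)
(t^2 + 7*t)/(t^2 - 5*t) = (t + 7)/(t - 5)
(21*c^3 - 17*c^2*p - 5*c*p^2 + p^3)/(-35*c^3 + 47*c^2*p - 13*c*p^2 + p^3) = (3*c + p)/(-5*c + p)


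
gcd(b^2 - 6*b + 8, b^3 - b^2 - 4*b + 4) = b - 2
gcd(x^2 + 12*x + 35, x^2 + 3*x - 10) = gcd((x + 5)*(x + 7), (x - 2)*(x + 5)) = x + 5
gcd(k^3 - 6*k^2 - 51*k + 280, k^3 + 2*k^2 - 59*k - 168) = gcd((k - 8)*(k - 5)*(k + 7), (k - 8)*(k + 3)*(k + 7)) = k^2 - k - 56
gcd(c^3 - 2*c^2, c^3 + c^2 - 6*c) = c^2 - 2*c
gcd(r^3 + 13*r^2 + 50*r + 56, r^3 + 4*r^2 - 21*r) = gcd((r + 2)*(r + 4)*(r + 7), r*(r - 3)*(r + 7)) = r + 7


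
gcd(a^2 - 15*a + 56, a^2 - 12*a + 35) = a - 7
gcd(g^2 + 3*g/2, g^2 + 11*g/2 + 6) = g + 3/2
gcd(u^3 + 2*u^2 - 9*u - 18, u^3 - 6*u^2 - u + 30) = u^2 - u - 6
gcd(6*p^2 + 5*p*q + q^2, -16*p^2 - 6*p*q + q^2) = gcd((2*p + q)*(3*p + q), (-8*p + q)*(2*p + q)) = 2*p + q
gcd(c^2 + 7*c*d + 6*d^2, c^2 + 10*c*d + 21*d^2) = 1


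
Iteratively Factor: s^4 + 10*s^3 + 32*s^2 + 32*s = (s)*(s^3 + 10*s^2 + 32*s + 32) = s*(s + 2)*(s^2 + 8*s + 16) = s*(s + 2)*(s + 4)*(s + 4)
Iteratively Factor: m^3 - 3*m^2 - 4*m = (m - 4)*(m^2 + m) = m*(m - 4)*(m + 1)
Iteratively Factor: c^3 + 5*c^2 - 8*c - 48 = (c + 4)*(c^2 + c - 12) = (c - 3)*(c + 4)*(c + 4)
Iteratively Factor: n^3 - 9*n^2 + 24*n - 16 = (n - 4)*(n^2 - 5*n + 4) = (n - 4)*(n - 1)*(n - 4)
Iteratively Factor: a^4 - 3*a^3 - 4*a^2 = (a)*(a^3 - 3*a^2 - 4*a) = a*(a + 1)*(a^2 - 4*a) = a*(a - 4)*(a + 1)*(a)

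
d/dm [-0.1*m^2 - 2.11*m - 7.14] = -0.2*m - 2.11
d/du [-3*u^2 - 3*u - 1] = -6*u - 3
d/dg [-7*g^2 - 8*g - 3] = -14*g - 8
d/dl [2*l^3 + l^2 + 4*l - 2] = 6*l^2 + 2*l + 4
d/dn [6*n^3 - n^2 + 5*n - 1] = 18*n^2 - 2*n + 5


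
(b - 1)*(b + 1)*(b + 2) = b^3 + 2*b^2 - b - 2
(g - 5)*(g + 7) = g^2 + 2*g - 35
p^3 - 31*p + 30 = (p - 5)*(p - 1)*(p + 6)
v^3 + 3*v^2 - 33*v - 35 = (v - 5)*(v + 1)*(v + 7)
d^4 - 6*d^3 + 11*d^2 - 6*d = d*(d - 3)*(d - 2)*(d - 1)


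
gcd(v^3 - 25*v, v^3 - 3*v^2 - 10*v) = v^2 - 5*v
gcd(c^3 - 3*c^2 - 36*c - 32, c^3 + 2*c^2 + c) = c + 1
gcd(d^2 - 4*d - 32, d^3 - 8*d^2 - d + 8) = d - 8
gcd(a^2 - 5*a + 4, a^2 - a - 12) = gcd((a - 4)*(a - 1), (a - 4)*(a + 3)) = a - 4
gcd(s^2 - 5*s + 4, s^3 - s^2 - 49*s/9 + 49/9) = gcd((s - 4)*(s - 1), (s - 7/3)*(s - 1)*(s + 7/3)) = s - 1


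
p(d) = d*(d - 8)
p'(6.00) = 4.00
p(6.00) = -12.00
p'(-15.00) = -38.00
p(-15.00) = 345.00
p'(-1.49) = -10.98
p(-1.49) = 14.14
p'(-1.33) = -10.66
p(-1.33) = 12.41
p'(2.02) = -3.96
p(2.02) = -12.08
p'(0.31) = -7.38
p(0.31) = -2.38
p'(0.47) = -7.06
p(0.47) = -3.54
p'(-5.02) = -18.04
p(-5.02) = 65.36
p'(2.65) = -2.70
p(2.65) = -14.18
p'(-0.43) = -8.86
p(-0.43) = 3.62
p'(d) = 2*d - 8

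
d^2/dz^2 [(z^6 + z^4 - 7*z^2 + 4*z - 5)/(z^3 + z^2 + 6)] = 2*(3*z^10 + 8*z^9 + 6*z^8 + 54*z^7 + 96*z^6 - 6*z^5 + 540*z^4 + 258*z^3 + 183*z^2 + 18*z - 222)/(z^9 + 3*z^8 + 3*z^7 + 19*z^6 + 36*z^5 + 18*z^4 + 108*z^3 + 108*z^2 + 216)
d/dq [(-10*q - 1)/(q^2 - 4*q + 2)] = 2*(5*q^2 + q - 12)/(q^4 - 8*q^3 + 20*q^2 - 16*q + 4)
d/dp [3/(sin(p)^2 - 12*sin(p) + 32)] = 6*(6 - sin(p))*cos(p)/(sin(p)^2 - 12*sin(p) + 32)^2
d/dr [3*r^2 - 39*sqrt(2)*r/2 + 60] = 6*r - 39*sqrt(2)/2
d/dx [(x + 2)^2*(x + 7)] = (x + 2)*(3*x + 16)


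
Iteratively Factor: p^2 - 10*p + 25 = (p - 5)*(p - 5)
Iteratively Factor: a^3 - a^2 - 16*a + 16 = (a - 1)*(a^2 - 16) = (a - 4)*(a - 1)*(a + 4)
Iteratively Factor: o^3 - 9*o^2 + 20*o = (o - 5)*(o^2 - 4*o) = (o - 5)*(o - 4)*(o)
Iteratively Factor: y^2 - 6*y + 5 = (y - 5)*(y - 1)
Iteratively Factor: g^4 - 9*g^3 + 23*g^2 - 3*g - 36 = (g - 4)*(g^3 - 5*g^2 + 3*g + 9) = (g - 4)*(g - 3)*(g^2 - 2*g - 3) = (g - 4)*(g - 3)*(g + 1)*(g - 3)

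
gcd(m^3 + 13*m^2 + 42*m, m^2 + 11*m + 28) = m + 7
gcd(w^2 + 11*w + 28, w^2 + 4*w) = w + 4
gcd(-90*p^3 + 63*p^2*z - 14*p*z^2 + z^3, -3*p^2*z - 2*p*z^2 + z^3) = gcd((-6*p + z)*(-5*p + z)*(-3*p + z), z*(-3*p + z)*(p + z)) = -3*p + z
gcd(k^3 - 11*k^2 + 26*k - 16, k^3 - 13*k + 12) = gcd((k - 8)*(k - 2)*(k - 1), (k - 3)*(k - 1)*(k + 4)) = k - 1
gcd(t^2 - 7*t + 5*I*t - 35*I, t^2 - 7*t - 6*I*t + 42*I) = t - 7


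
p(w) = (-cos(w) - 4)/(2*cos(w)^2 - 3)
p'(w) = 4*(-cos(w) - 4)*sin(w)*cos(w)/(2*cos(w)^2 - 3)^2 + sin(w)/(2*cos(w)^2 - 3) = (2*sin(w)^2 - 16*cos(w) - 5)*sin(w)/(cos(2*w) - 2)^2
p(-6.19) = 4.91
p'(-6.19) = -1.88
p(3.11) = 2.99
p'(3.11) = 0.35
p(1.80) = 1.30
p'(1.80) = 0.06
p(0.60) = 2.95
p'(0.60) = -3.70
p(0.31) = 4.18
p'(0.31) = -4.35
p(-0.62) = 2.87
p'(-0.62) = 3.59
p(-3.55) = 2.34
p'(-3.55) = 2.29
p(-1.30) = 1.49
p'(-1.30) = 0.88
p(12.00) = 3.07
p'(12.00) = 3.87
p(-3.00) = 2.89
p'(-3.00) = -1.42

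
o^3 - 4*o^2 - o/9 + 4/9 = (o - 4)*(o - 1/3)*(o + 1/3)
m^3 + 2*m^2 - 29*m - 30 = (m - 5)*(m + 1)*(m + 6)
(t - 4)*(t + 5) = t^2 + t - 20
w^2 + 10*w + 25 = (w + 5)^2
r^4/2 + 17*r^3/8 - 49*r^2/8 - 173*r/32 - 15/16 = (r/2 + 1/4)*(r - 5/2)*(r + 1/4)*(r + 6)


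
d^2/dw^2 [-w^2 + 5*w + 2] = -2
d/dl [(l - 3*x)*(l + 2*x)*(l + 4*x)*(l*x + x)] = x*(4*l^3 + 9*l^2*x + 3*l^2 - 20*l*x^2 + 6*l*x - 24*x^3 - 10*x^2)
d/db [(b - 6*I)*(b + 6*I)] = 2*b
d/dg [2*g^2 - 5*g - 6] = 4*g - 5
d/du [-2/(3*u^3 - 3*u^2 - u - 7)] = 2*(9*u^2 - 6*u - 1)/(-3*u^3 + 3*u^2 + u + 7)^2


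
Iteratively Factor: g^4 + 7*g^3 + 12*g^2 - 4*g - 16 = (g - 1)*(g^3 + 8*g^2 + 20*g + 16) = (g - 1)*(g + 2)*(g^2 + 6*g + 8) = (g - 1)*(g + 2)*(g + 4)*(g + 2)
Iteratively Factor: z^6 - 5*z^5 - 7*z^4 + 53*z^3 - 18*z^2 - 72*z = (z + 3)*(z^5 - 8*z^4 + 17*z^3 + 2*z^2 - 24*z) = z*(z + 3)*(z^4 - 8*z^3 + 17*z^2 + 2*z - 24) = z*(z - 2)*(z + 3)*(z^3 - 6*z^2 + 5*z + 12) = z*(z - 2)*(z + 1)*(z + 3)*(z^2 - 7*z + 12) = z*(z - 3)*(z - 2)*(z + 1)*(z + 3)*(z - 4)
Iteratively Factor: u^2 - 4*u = (u - 4)*(u)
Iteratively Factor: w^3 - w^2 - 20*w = (w)*(w^2 - w - 20) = w*(w - 5)*(w + 4)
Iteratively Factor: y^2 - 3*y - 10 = (y + 2)*(y - 5)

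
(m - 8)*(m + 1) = m^2 - 7*m - 8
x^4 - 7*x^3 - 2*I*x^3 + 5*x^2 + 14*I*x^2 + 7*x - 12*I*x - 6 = (x - 6)*(x - 1)*(x - I)^2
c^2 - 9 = (c - 3)*(c + 3)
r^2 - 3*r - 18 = (r - 6)*(r + 3)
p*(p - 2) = p^2 - 2*p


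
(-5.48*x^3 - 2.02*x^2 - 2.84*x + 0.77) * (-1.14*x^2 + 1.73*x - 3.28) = 6.2472*x^5 - 7.1776*x^4 + 17.7174*x^3 + 0.8346*x^2 + 10.6473*x - 2.5256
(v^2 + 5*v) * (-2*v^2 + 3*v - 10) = -2*v^4 - 7*v^3 + 5*v^2 - 50*v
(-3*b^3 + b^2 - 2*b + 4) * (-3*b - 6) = 9*b^4 + 15*b^3 - 24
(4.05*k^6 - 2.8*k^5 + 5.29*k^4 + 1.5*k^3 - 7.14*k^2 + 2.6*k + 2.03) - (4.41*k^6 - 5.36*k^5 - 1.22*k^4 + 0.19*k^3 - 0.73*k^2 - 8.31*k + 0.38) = -0.36*k^6 + 2.56*k^5 + 6.51*k^4 + 1.31*k^3 - 6.41*k^2 + 10.91*k + 1.65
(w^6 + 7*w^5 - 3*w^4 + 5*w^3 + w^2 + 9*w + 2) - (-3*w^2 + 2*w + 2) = w^6 + 7*w^5 - 3*w^4 + 5*w^3 + 4*w^2 + 7*w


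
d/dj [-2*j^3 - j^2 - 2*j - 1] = -6*j^2 - 2*j - 2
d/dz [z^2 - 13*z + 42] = 2*z - 13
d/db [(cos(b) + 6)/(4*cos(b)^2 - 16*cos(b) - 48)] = (cos(b)^2 + 12*cos(b) - 12)*sin(b)/(4*(sin(b)^2 + 4*cos(b) + 11)^2)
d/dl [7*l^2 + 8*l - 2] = 14*l + 8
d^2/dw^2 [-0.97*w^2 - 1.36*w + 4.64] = -1.94000000000000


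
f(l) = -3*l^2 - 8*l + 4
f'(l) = -6*l - 8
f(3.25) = -53.69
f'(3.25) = -27.50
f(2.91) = -44.68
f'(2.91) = -25.46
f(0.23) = 2.00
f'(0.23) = -9.38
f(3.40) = -57.88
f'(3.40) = -28.40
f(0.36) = 0.73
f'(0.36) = -10.16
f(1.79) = -19.93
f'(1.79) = -18.74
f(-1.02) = 9.04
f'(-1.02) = -1.88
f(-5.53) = -43.50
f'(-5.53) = 25.18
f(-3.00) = 1.00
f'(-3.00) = 10.00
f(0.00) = 4.00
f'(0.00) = -8.00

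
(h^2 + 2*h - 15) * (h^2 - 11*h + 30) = h^4 - 9*h^3 - 7*h^2 + 225*h - 450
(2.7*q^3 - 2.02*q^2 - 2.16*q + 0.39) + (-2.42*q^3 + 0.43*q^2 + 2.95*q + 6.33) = 0.28*q^3 - 1.59*q^2 + 0.79*q + 6.72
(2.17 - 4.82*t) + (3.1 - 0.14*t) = 5.27 - 4.96*t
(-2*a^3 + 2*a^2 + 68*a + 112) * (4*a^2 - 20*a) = -8*a^5 + 48*a^4 + 232*a^3 - 912*a^2 - 2240*a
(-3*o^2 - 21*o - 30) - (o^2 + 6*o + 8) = -4*o^2 - 27*o - 38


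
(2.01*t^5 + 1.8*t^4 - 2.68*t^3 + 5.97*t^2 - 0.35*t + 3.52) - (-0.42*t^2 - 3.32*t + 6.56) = 2.01*t^5 + 1.8*t^4 - 2.68*t^3 + 6.39*t^2 + 2.97*t - 3.04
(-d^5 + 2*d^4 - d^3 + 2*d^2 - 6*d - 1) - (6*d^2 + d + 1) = -d^5 + 2*d^4 - d^3 - 4*d^2 - 7*d - 2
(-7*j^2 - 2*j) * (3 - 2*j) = 14*j^3 - 17*j^2 - 6*j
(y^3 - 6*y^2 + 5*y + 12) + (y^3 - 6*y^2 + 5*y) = 2*y^3 - 12*y^2 + 10*y + 12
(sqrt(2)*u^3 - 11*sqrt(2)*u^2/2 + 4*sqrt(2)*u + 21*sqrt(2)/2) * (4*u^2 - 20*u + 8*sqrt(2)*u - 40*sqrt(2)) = 4*sqrt(2)*u^5 - 42*sqrt(2)*u^4 + 16*u^4 - 168*u^3 + 126*sqrt(2)*u^3 - 38*sqrt(2)*u^2 + 504*u^2 - 210*sqrt(2)*u - 152*u - 840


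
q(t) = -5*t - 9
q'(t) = -5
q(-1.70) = -0.50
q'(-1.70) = -5.00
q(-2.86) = 5.30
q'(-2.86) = -5.00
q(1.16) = -14.80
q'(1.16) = -5.00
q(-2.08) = 1.40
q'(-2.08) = -5.00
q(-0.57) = -6.15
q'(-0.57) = -5.00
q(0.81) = -13.05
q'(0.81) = -5.00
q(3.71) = -27.55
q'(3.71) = -5.00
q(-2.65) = 4.25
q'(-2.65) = -5.00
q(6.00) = -39.00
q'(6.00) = -5.00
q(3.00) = -24.00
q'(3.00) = -5.00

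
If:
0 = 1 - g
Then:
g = 1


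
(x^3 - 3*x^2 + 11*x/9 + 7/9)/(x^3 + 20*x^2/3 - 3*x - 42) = (3*x^2 - 2*x - 1)/(3*(x^2 + 9*x + 18))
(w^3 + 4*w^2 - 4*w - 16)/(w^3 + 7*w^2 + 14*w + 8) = (w - 2)/(w + 1)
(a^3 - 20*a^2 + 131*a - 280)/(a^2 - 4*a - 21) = (a^2 - 13*a + 40)/(a + 3)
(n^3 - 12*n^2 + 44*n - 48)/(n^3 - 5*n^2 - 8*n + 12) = (n^2 - 6*n + 8)/(n^2 + n - 2)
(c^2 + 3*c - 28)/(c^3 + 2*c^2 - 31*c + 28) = 1/(c - 1)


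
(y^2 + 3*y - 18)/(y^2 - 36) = (y - 3)/(y - 6)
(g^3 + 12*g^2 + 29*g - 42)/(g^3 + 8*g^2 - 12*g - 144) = (g^2 + 6*g - 7)/(g^2 + 2*g - 24)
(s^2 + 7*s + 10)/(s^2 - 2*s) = (s^2 + 7*s + 10)/(s*(s - 2))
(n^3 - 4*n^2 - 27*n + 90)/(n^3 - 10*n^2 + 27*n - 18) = (n + 5)/(n - 1)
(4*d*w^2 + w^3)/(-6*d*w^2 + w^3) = (4*d + w)/(-6*d + w)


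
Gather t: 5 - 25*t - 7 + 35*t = 10*t - 2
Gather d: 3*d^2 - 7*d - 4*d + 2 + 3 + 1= 3*d^2 - 11*d + 6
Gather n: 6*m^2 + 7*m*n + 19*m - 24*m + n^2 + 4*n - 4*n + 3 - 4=6*m^2 + 7*m*n - 5*m + n^2 - 1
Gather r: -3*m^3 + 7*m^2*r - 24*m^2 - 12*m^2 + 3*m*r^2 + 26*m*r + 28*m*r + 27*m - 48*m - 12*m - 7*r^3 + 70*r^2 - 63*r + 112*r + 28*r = -3*m^3 - 36*m^2 - 33*m - 7*r^3 + r^2*(3*m + 70) + r*(7*m^2 + 54*m + 77)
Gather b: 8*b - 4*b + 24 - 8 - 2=4*b + 14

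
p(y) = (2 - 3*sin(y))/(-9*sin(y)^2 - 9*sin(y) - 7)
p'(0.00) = 0.80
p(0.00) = -0.29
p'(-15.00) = -0.13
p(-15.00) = -0.80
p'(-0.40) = 0.81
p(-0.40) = -0.65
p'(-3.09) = -0.86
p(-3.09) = -0.33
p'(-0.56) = 0.46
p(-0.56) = -0.76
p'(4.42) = 0.13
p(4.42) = -0.73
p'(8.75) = -0.15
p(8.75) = -0.01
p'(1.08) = 0.05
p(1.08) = 0.03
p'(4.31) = 0.17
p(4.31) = -0.75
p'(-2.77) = -0.86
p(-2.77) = -0.63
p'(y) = (2 - 3*sin(y))*(18*sin(y)*cos(y) + 9*cos(y))/(-9*sin(y)^2 - 9*sin(y) - 7)^2 - 3*cos(y)/(-9*sin(y)^2 - 9*sin(y) - 7) = 3*(-9*sin(y)^2 + 12*sin(y) + 13)*cos(y)/(9*sin(y)^2 + 9*sin(y) + 7)^2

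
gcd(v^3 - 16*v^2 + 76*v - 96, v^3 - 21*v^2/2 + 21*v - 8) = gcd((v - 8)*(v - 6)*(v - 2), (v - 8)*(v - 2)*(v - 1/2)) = v^2 - 10*v + 16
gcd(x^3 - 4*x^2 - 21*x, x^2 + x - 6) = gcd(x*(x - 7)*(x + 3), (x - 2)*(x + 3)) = x + 3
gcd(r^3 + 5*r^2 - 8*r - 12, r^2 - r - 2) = r^2 - r - 2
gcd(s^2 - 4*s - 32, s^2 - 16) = s + 4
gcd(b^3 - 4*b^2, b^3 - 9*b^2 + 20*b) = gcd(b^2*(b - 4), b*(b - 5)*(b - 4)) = b^2 - 4*b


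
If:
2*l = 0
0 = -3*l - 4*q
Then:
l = 0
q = 0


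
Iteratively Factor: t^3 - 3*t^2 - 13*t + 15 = (t - 5)*(t^2 + 2*t - 3) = (t - 5)*(t - 1)*(t + 3)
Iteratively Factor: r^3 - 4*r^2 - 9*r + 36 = (r - 4)*(r^2 - 9) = (r - 4)*(r - 3)*(r + 3)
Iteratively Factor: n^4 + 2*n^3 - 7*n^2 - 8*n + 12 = (n + 2)*(n^3 - 7*n + 6) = (n - 1)*(n + 2)*(n^2 + n - 6) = (n - 2)*(n - 1)*(n + 2)*(n + 3)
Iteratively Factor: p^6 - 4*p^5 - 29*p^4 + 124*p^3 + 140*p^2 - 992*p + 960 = (p - 2)*(p^5 - 2*p^4 - 33*p^3 + 58*p^2 + 256*p - 480) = (p - 2)*(p + 4)*(p^4 - 6*p^3 - 9*p^2 + 94*p - 120) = (p - 3)*(p - 2)*(p + 4)*(p^3 - 3*p^2 - 18*p + 40) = (p - 5)*(p - 3)*(p - 2)*(p + 4)*(p^2 + 2*p - 8) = (p - 5)*(p - 3)*(p - 2)^2*(p + 4)*(p + 4)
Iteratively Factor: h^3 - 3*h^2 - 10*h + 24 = (h - 4)*(h^2 + h - 6) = (h - 4)*(h - 2)*(h + 3)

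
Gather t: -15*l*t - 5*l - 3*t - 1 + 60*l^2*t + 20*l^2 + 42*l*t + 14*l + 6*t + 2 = 20*l^2 + 9*l + t*(60*l^2 + 27*l + 3) + 1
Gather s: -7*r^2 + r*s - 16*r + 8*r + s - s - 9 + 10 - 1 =-7*r^2 + r*s - 8*r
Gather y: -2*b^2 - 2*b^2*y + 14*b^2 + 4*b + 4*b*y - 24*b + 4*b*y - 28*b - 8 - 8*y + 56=12*b^2 - 48*b + y*(-2*b^2 + 8*b - 8) + 48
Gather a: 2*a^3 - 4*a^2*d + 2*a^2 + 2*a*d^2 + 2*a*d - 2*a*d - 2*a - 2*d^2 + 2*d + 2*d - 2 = 2*a^3 + a^2*(2 - 4*d) + a*(2*d^2 - 2) - 2*d^2 + 4*d - 2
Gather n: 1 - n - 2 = -n - 1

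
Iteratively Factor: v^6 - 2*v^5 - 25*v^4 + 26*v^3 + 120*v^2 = (v)*(v^5 - 2*v^4 - 25*v^3 + 26*v^2 + 120*v) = v*(v + 2)*(v^4 - 4*v^3 - 17*v^2 + 60*v) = v*(v - 5)*(v + 2)*(v^3 + v^2 - 12*v) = v*(v - 5)*(v + 2)*(v + 4)*(v^2 - 3*v) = v^2*(v - 5)*(v + 2)*(v + 4)*(v - 3)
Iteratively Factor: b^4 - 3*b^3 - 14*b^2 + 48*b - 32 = (b - 4)*(b^3 + b^2 - 10*b + 8) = (b - 4)*(b - 2)*(b^2 + 3*b - 4) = (b - 4)*(b - 2)*(b - 1)*(b + 4)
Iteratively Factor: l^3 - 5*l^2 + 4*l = (l - 4)*(l^2 - l) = l*(l - 4)*(l - 1)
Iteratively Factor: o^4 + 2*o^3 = (o)*(o^3 + 2*o^2) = o^2*(o^2 + 2*o) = o^3*(o + 2)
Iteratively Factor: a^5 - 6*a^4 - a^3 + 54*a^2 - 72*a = (a - 3)*(a^4 - 3*a^3 - 10*a^2 + 24*a) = (a - 3)*(a + 3)*(a^3 - 6*a^2 + 8*a) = a*(a - 3)*(a + 3)*(a^2 - 6*a + 8) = a*(a - 3)*(a - 2)*(a + 3)*(a - 4)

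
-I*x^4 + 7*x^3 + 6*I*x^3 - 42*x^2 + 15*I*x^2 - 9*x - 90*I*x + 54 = (x - 6)*(x + 3*I)^2*(-I*x + 1)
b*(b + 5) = b^2 + 5*b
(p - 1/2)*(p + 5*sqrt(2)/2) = p^2 - p/2 + 5*sqrt(2)*p/2 - 5*sqrt(2)/4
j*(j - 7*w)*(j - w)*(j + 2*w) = j^4 - 6*j^3*w - 9*j^2*w^2 + 14*j*w^3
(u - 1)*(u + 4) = u^2 + 3*u - 4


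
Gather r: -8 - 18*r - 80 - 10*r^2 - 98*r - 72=-10*r^2 - 116*r - 160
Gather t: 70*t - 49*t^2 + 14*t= -49*t^2 + 84*t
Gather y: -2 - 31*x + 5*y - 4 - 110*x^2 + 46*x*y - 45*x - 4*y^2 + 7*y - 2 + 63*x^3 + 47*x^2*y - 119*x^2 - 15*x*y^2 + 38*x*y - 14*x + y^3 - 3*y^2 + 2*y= 63*x^3 - 229*x^2 - 90*x + y^3 + y^2*(-15*x - 7) + y*(47*x^2 + 84*x + 14) - 8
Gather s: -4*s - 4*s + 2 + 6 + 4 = 12 - 8*s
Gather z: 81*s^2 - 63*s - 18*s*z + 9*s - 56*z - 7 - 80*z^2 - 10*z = 81*s^2 - 54*s - 80*z^2 + z*(-18*s - 66) - 7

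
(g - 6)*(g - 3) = g^2 - 9*g + 18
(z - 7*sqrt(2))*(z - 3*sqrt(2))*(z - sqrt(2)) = z^3 - 11*sqrt(2)*z^2 + 62*z - 42*sqrt(2)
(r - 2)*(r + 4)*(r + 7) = r^3 + 9*r^2 + 6*r - 56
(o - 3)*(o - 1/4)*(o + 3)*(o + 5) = o^4 + 19*o^3/4 - 41*o^2/4 - 171*o/4 + 45/4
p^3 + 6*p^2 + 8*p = p*(p + 2)*(p + 4)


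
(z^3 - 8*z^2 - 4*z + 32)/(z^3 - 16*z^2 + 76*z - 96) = (z + 2)/(z - 6)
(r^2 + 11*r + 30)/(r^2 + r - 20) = (r + 6)/(r - 4)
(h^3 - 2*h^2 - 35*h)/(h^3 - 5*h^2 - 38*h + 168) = h*(h + 5)/(h^2 + 2*h - 24)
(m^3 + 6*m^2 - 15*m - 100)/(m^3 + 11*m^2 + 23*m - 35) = (m^2 + m - 20)/(m^2 + 6*m - 7)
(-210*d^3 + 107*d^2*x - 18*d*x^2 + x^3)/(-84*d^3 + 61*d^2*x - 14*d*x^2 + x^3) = (30*d^2 - 11*d*x + x^2)/(12*d^2 - 7*d*x + x^2)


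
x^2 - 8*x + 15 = (x - 5)*(x - 3)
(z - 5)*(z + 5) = z^2 - 25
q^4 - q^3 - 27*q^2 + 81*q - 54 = (q - 3)^2*(q - 1)*(q + 6)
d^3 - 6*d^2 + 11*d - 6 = (d - 3)*(d - 2)*(d - 1)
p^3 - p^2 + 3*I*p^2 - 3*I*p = p*(p - 1)*(p + 3*I)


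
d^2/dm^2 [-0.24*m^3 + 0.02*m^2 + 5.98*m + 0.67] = 0.04 - 1.44*m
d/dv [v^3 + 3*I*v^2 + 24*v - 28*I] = 3*v^2 + 6*I*v + 24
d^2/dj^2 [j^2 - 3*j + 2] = 2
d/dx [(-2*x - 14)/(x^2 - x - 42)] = 2*(-x^2 + x + (x + 7)*(2*x - 1) + 42)/(-x^2 + x + 42)^2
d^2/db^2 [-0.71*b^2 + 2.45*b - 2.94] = -1.42000000000000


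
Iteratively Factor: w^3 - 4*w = (w + 2)*(w^2 - 2*w) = w*(w + 2)*(w - 2)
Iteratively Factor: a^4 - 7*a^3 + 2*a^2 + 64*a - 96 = (a - 2)*(a^3 - 5*a^2 - 8*a + 48) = (a - 4)*(a - 2)*(a^2 - a - 12) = (a - 4)^2*(a - 2)*(a + 3)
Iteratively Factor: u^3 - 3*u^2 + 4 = (u - 2)*(u^2 - u - 2) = (u - 2)*(u + 1)*(u - 2)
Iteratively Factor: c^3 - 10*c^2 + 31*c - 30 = (c - 2)*(c^2 - 8*c + 15) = (c - 3)*(c - 2)*(c - 5)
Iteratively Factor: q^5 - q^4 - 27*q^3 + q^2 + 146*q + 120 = (q + 2)*(q^4 - 3*q^3 - 21*q^2 + 43*q + 60) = (q - 5)*(q + 2)*(q^3 + 2*q^2 - 11*q - 12) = (q - 5)*(q + 2)*(q + 4)*(q^2 - 2*q - 3) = (q - 5)*(q + 1)*(q + 2)*(q + 4)*(q - 3)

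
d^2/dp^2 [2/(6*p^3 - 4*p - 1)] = 8*(-9*p*(-6*p^3 + 4*p + 1) - 2*(9*p^2 - 2)^2)/(-6*p^3 + 4*p + 1)^3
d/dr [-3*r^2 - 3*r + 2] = -6*r - 3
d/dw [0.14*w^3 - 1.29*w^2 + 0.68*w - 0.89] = 0.42*w^2 - 2.58*w + 0.68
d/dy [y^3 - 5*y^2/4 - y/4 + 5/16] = 3*y^2 - 5*y/2 - 1/4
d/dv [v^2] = 2*v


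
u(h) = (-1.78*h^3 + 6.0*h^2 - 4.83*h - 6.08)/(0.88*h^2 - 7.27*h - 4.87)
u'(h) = (7.27 - 1.76*h)*(-1.78*h^3 + 6.0*h^2 - 4.83*h - 6.08)/(0.88*h^2 - 7.27*h - 4.87)^2 + (-5.34*h^2 + 12.0*h - 4.83)/(0.88*h^2 - 7.27*h - 4.87) = (-1.5664*h^4 + 25.8812*h^3 - 13.3638*h^2 - 47.7392*h - 20.6795)/(0.7744*h^4 - 12.7952*h^3 + 44.2817*h^2 + 70.8098*h + 23.7169)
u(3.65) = 1.54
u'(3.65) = 1.57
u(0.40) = 0.94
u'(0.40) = -0.69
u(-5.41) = 7.93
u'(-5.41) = -1.54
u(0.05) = 1.21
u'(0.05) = -0.84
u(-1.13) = 2.15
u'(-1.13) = -1.19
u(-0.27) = 1.51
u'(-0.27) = -1.15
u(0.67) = 0.77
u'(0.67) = -0.59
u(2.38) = 0.44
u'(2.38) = 0.30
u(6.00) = 12.11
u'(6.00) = 9.81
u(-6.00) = 8.85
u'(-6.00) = -1.58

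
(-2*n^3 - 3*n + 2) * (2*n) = -4*n^4 - 6*n^2 + 4*n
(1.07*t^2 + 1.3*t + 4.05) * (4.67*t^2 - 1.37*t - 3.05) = 4.9969*t^4 + 4.6051*t^3 + 13.869*t^2 - 9.5135*t - 12.3525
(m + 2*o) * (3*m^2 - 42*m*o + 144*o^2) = 3*m^3 - 36*m^2*o + 60*m*o^2 + 288*o^3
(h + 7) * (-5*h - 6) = -5*h^2 - 41*h - 42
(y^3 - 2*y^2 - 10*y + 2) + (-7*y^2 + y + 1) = y^3 - 9*y^2 - 9*y + 3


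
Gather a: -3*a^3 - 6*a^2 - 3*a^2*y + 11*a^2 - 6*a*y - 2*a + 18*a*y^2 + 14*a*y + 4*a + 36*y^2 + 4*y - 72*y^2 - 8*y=-3*a^3 + a^2*(5 - 3*y) + a*(18*y^2 + 8*y + 2) - 36*y^2 - 4*y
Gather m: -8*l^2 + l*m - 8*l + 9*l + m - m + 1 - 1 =-8*l^2 + l*m + l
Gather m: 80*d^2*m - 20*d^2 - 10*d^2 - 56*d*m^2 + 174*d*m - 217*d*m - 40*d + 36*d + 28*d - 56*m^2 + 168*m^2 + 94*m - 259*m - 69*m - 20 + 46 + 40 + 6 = -30*d^2 + 24*d + m^2*(112 - 56*d) + m*(80*d^2 - 43*d - 234) + 72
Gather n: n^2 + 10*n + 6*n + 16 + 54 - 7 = n^2 + 16*n + 63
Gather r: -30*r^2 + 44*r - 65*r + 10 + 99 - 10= -30*r^2 - 21*r + 99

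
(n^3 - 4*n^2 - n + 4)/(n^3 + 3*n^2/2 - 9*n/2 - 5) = 2*(n^2 - 5*n + 4)/(2*n^2 + n - 10)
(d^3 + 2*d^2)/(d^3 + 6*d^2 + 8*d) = d/(d + 4)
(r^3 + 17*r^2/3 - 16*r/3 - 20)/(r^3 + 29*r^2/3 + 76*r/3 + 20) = (r - 2)/(r + 2)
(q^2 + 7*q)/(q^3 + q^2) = (q + 7)/(q*(q + 1))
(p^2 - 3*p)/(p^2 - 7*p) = (p - 3)/(p - 7)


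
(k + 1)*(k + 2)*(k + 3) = k^3 + 6*k^2 + 11*k + 6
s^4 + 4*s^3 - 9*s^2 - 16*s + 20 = (s - 2)*(s - 1)*(s + 2)*(s + 5)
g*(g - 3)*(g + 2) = g^3 - g^2 - 6*g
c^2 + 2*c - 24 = (c - 4)*(c + 6)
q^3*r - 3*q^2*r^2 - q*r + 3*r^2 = (q - 1)*(q - 3*r)*(q*r + r)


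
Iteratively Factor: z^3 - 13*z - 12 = (z - 4)*(z^2 + 4*z + 3) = (z - 4)*(z + 1)*(z + 3)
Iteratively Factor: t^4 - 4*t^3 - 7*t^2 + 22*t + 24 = (t + 1)*(t^3 - 5*t^2 - 2*t + 24) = (t + 1)*(t + 2)*(t^2 - 7*t + 12) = (t - 3)*(t + 1)*(t + 2)*(t - 4)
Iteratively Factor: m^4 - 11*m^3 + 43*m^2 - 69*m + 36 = (m - 4)*(m^3 - 7*m^2 + 15*m - 9) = (m - 4)*(m - 3)*(m^2 - 4*m + 3) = (m - 4)*(m - 3)^2*(m - 1)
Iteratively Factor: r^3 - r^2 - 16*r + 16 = (r + 4)*(r^2 - 5*r + 4) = (r - 1)*(r + 4)*(r - 4)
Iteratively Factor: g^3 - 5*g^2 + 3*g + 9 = (g - 3)*(g^2 - 2*g - 3) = (g - 3)^2*(g + 1)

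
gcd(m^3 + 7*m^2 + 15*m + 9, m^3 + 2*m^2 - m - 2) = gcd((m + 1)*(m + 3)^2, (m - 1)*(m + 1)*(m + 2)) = m + 1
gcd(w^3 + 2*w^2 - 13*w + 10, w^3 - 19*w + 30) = w^2 + 3*w - 10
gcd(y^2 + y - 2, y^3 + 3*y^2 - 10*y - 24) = y + 2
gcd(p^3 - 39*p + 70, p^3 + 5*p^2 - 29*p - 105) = p^2 + 2*p - 35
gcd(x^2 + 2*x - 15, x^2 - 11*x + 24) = x - 3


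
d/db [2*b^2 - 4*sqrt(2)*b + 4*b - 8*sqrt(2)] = 4*b - 4*sqrt(2) + 4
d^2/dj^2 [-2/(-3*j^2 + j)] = 4*(-3*j*(3*j - 1) + (6*j - 1)^2)/(j^3*(3*j - 1)^3)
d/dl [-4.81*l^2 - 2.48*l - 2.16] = -9.62*l - 2.48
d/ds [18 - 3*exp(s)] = -3*exp(s)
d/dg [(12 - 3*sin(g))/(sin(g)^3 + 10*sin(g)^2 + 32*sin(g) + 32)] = 6*(sin(g)^2 - 5*sin(g) - 20)*cos(g)/((sin(g) + 2)^2*(sin(g) + 4)^3)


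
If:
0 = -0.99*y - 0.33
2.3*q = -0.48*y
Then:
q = 0.07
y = -0.33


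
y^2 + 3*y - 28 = (y - 4)*(y + 7)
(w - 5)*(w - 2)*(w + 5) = w^3 - 2*w^2 - 25*w + 50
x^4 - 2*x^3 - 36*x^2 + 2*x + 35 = (x - 7)*(x - 1)*(x + 1)*(x + 5)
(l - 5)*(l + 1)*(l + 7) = l^3 + 3*l^2 - 33*l - 35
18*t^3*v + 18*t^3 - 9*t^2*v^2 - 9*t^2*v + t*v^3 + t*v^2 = (-6*t + v)*(-3*t + v)*(t*v + t)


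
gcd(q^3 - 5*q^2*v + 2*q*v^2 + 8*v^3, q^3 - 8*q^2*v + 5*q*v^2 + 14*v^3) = q^2 - q*v - 2*v^2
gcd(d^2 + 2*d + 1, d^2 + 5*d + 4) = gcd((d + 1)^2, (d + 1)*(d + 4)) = d + 1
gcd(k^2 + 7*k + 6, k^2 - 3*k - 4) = k + 1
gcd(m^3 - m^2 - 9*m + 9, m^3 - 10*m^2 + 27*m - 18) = m^2 - 4*m + 3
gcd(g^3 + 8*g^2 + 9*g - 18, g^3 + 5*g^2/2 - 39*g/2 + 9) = g + 6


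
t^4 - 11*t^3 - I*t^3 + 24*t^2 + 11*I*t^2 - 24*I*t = t*(t - 8)*(t - 3)*(t - I)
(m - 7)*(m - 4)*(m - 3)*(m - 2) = m^4 - 16*m^3 + 89*m^2 - 206*m + 168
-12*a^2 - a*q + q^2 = (-4*a + q)*(3*a + q)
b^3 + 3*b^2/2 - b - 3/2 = (b - 1)*(b + 1)*(b + 3/2)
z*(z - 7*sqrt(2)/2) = z^2 - 7*sqrt(2)*z/2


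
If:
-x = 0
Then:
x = 0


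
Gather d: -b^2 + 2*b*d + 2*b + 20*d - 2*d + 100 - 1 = -b^2 + 2*b + d*(2*b + 18) + 99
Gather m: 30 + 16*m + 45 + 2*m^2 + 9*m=2*m^2 + 25*m + 75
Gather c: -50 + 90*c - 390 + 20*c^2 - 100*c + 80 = 20*c^2 - 10*c - 360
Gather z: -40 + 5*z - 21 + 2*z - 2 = 7*z - 63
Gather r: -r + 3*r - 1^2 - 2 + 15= 2*r + 12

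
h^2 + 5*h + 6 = (h + 2)*(h + 3)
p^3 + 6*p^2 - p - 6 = (p - 1)*(p + 1)*(p + 6)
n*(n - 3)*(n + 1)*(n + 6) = n^4 + 4*n^3 - 15*n^2 - 18*n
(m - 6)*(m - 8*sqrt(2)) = m^2 - 8*sqrt(2)*m - 6*m + 48*sqrt(2)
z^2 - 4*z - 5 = (z - 5)*(z + 1)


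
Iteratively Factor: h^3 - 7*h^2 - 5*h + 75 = (h - 5)*(h^2 - 2*h - 15) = (h - 5)*(h + 3)*(h - 5)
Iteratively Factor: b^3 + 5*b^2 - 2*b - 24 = (b + 3)*(b^2 + 2*b - 8) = (b + 3)*(b + 4)*(b - 2)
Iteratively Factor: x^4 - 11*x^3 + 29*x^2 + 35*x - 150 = (x - 5)*(x^3 - 6*x^2 - x + 30) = (x - 5)*(x + 2)*(x^2 - 8*x + 15) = (x - 5)*(x - 3)*(x + 2)*(x - 5)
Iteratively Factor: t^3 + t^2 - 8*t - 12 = (t + 2)*(t^2 - t - 6) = (t - 3)*(t + 2)*(t + 2)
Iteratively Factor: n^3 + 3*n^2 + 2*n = (n + 2)*(n^2 + n) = (n + 1)*(n + 2)*(n)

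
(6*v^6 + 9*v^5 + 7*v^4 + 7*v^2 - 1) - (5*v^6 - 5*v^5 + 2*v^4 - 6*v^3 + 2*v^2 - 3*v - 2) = v^6 + 14*v^5 + 5*v^4 + 6*v^3 + 5*v^2 + 3*v + 1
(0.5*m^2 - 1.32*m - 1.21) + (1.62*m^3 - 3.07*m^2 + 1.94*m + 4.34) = 1.62*m^3 - 2.57*m^2 + 0.62*m + 3.13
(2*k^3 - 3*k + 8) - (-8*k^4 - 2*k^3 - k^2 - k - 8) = 8*k^4 + 4*k^3 + k^2 - 2*k + 16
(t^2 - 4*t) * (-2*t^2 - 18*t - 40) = -2*t^4 - 10*t^3 + 32*t^2 + 160*t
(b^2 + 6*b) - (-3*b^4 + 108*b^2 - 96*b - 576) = 3*b^4 - 107*b^2 + 102*b + 576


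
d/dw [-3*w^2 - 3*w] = -6*w - 3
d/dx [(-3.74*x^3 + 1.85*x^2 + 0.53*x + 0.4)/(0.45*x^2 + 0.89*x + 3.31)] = (-1.683*x^4 - 6.6572*x^3 - 35.7302*x^2 + 11.887*x + 1.3983)/(0.2025*x^4 + 0.801*x^3 + 3.7711*x^2 + 5.8918*x + 10.9561)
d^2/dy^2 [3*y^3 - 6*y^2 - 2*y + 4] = 18*y - 12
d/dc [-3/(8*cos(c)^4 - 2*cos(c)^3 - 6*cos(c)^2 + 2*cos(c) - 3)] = 6*(-16*cos(c)^3 + 3*cos(c)^2 + 6*cos(c) - 1)*sin(c)/(-8*sin(c)^4 - 2*sin(c)^2*cos(c) + 10*sin(c)^2 + 1)^2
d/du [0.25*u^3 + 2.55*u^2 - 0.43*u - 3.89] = 0.75*u^2 + 5.1*u - 0.43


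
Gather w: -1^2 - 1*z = -z - 1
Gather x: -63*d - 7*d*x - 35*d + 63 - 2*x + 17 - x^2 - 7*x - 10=-98*d - x^2 + x*(-7*d - 9) + 70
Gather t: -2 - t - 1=-t - 3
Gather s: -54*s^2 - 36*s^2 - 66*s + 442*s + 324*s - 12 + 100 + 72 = -90*s^2 + 700*s + 160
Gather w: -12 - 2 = -14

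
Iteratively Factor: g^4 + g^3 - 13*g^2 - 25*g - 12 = (g + 3)*(g^3 - 2*g^2 - 7*g - 4) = (g + 1)*(g + 3)*(g^2 - 3*g - 4) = (g - 4)*(g + 1)*(g + 3)*(g + 1)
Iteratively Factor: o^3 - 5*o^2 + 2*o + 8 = (o - 4)*(o^2 - o - 2) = (o - 4)*(o + 1)*(o - 2)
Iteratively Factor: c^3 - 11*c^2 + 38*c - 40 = (c - 5)*(c^2 - 6*c + 8) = (c - 5)*(c - 2)*(c - 4)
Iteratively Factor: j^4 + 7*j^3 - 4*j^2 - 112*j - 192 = (j + 4)*(j^3 + 3*j^2 - 16*j - 48) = (j - 4)*(j + 4)*(j^2 + 7*j + 12) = (j - 4)*(j + 3)*(j + 4)*(j + 4)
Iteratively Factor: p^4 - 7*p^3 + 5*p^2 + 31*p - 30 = (p - 3)*(p^3 - 4*p^2 - 7*p + 10) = (p - 3)*(p + 2)*(p^2 - 6*p + 5) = (p - 3)*(p - 1)*(p + 2)*(p - 5)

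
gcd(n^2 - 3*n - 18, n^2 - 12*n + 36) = n - 6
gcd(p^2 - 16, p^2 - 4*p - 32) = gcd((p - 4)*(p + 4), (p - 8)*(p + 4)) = p + 4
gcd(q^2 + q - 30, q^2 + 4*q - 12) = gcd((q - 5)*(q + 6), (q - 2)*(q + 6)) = q + 6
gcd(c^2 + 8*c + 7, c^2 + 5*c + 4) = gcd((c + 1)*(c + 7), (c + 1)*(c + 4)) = c + 1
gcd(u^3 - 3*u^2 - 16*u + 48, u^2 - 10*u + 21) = u - 3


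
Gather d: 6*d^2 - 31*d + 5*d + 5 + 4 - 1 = 6*d^2 - 26*d + 8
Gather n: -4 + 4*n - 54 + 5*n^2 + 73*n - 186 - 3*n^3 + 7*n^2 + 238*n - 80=-3*n^3 + 12*n^2 + 315*n - 324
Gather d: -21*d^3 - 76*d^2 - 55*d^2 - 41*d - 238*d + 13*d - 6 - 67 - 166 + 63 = -21*d^3 - 131*d^2 - 266*d - 176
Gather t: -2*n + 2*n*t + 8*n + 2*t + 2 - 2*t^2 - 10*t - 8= 6*n - 2*t^2 + t*(2*n - 8) - 6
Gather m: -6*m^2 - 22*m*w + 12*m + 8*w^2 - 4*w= -6*m^2 + m*(12 - 22*w) + 8*w^2 - 4*w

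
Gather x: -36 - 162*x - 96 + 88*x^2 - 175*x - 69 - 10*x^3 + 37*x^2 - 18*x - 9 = -10*x^3 + 125*x^2 - 355*x - 210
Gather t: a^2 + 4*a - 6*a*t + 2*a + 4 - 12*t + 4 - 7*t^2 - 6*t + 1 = a^2 + 6*a - 7*t^2 + t*(-6*a - 18) + 9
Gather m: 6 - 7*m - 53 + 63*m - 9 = 56*m - 56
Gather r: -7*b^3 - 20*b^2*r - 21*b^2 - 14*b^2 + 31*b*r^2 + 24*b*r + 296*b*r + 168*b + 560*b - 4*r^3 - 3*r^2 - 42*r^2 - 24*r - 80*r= -7*b^3 - 35*b^2 + 728*b - 4*r^3 + r^2*(31*b - 45) + r*(-20*b^2 + 320*b - 104)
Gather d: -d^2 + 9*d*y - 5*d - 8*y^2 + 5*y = -d^2 + d*(9*y - 5) - 8*y^2 + 5*y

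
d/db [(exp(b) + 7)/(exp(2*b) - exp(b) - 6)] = (-(exp(b) + 7)*(2*exp(b) - 1) + exp(2*b) - exp(b) - 6)*exp(b)/(-exp(2*b) + exp(b) + 6)^2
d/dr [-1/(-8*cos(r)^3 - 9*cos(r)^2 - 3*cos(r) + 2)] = 3*(8*cos(r)^2 + 6*cos(r) + 1)*sin(r)/(8*cos(r)^3 + 9*cos(r)^2 + 3*cos(r) - 2)^2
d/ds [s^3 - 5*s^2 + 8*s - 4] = 3*s^2 - 10*s + 8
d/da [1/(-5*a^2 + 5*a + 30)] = (2*a - 1)/(5*(-a^2 + a + 6)^2)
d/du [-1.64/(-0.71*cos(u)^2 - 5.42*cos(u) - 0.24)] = (2.3288*cos(u) + 8.8888)*sin(u)/(0.71*cos(u)^2 + 5.42*cos(u) + 0.24)^2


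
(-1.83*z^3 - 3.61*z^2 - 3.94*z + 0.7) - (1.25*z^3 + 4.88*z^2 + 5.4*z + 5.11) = -3.08*z^3 - 8.49*z^2 - 9.34*z - 4.41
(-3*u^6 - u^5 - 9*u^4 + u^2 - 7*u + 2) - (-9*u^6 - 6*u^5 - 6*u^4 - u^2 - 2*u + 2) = 6*u^6 + 5*u^5 - 3*u^4 + 2*u^2 - 5*u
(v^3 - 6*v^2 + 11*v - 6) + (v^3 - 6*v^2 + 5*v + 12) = 2*v^3 - 12*v^2 + 16*v + 6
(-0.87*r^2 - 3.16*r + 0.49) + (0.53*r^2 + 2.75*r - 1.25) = -0.34*r^2 - 0.41*r - 0.76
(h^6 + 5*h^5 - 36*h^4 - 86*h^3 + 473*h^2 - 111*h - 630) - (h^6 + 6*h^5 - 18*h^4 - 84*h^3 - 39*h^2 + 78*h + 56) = -h^5 - 18*h^4 - 2*h^3 + 512*h^2 - 189*h - 686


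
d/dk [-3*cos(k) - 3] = 3*sin(k)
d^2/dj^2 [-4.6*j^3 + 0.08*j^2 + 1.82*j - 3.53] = 0.16 - 27.6*j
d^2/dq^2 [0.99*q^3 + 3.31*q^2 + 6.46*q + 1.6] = 5.94*q + 6.62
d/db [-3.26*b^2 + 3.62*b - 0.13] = 3.62 - 6.52*b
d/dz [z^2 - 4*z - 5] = 2*z - 4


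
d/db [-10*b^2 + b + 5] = 1 - 20*b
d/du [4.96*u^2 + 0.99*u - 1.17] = 9.92*u + 0.99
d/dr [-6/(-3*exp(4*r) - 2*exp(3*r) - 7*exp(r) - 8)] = (-72*exp(3*r) - 36*exp(2*r) - 42)*exp(r)/(3*exp(4*r) + 2*exp(3*r) + 7*exp(r) + 8)^2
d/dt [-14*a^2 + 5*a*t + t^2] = 5*a + 2*t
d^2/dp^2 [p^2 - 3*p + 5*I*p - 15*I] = 2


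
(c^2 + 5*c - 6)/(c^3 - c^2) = (c + 6)/c^2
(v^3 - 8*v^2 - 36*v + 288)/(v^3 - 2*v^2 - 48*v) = (v - 6)/v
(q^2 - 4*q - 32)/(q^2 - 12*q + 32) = (q + 4)/(q - 4)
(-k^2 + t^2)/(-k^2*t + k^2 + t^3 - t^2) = 1/(t - 1)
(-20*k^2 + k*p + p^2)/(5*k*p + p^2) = (-4*k + p)/p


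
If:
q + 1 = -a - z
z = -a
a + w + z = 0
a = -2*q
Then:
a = 2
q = -1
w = 0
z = -2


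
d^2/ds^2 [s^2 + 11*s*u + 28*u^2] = 2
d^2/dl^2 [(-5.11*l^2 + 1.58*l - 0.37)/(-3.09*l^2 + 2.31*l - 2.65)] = (42.7773420000001*l^3 - 229.862628*l^2 + 61.780842*l + 50.315234)/(29.503629*l^6 - 66.168333*l^5 + 125.373042*l^4 - 125.819001*l^3 + 107.52057*l^2 - 48.665925*l + 18.609625)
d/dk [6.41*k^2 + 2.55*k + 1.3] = 12.82*k + 2.55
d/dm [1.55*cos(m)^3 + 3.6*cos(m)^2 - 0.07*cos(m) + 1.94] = (-4.65*cos(m)^2 - 7.2*cos(m) + 0.07)*sin(m)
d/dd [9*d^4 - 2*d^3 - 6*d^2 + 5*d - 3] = 36*d^3 - 6*d^2 - 12*d + 5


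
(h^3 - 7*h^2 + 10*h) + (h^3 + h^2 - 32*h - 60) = 2*h^3 - 6*h^2 - 22*h - 60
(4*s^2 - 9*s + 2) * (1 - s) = -4*s^3 + 13*s^2 - 11*s + 2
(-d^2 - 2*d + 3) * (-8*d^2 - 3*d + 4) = 8*d^4 + 19*d^3 - 22*d^2 - 17*d + 12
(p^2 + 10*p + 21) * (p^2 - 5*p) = p^4 + 5*p^3 - 29*p^2 - 105*p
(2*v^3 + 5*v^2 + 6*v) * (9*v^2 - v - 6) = 18*v^5 + 43*v^4 + 37*v^3 - 36*v^2 - 36*v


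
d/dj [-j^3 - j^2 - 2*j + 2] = -3*j^2 - 2*j - 2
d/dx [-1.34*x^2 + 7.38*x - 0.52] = 7.38 - 2.68*x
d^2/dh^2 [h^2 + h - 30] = 2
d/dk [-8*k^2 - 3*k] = -16*k - 3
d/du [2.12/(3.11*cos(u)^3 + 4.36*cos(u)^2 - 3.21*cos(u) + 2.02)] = (19.7796*cos(u)^2 + 18.4864*cos(u) - 6.8052)*sin(u)/(3.11*cos(u)^3 + 4.36*cos(u)^2 - 3.21*cos(u) + 2.02)^2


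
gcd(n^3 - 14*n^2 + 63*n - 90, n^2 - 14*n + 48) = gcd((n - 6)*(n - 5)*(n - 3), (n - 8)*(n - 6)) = n - 6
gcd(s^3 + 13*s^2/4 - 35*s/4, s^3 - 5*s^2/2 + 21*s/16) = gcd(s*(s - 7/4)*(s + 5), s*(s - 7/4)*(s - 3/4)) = s^2 - 7*s/4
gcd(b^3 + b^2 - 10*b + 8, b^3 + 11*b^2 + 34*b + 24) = b + 4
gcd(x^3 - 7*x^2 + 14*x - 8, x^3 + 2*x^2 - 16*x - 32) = x - 4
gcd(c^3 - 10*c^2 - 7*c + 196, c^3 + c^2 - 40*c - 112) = c^2 - 3*c - 28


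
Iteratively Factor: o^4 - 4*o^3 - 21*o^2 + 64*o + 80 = (o - 4)*(o^3 - 21*o - 20) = (o - 4)*(o + 1)*(o^2 - o - 20) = (o - 5)*(o - 4)*(o + 1)*(o + 4)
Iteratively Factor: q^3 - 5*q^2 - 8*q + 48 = (q + 3)*(q^2 - 8*q + 16) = (q - 4)*(q + 3)*(q - 4)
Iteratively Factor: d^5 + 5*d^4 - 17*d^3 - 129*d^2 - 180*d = (d + 4)*(d^4 + d^3 - 21*d^2 - 45*d) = (d + 3)*(d + 4)*(d^3 - 2*d^2 - 15*d) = (d + 3)^2*(d + 4)*(d^2 - 5*d) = d*(d + 3)^2*(d + 4)*(d - 5)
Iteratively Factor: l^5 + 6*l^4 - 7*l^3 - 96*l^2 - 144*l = (l - 4)*(l^4 + 10*l^3 + 33*l^2 + 36*l) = (l - 4)*(l + 4)*(l^3 + 6*l^2 + 9*l) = l*(l - 4)*(l + 4)*(l^2 + 6*l + 9) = l*(l - 4)*(l + 3)*(l + 4)*(l + 3)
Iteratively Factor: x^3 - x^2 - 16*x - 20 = (x - 5)*(x^2 + 4*x + 4) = (x - 5)*(x + 2)*(x + 2)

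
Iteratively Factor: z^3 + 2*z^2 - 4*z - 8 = (z - 2)*(z^2 + 4*z + 4) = (z - 2)*(z + 2)*(z + 2)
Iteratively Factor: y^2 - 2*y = (y - 2)*(y)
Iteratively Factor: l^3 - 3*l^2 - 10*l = (l - 5)*(l^2 + 2*l) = l*(l - 5)*(l + 2)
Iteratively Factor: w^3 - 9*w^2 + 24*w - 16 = (w - 1)*(w^2 - 8*w + 16) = (w - 4)*(w - 1)*(w - 4)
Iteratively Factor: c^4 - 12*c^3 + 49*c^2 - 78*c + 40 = (c - 2)*(c^3 - 10*c^2 + 29*c - 20) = (c - 2)*(c - 1)*(c^2 - 9*c + 20) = (c - 4)*(c - 2)*(c - 1)*(c - 5)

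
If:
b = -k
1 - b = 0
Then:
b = 1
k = -1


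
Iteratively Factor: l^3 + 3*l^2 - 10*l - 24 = (l + 2)*(l^2 + l - 12) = (l + 2)*(l + 4)*(l - 3)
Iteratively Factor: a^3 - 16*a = (a - 4)*(a^2 + 4*a) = a*(a - 4)*(a + 4)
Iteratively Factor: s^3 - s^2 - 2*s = (s - 2)*(s^2 + s) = (s - 2)*(s + 1)*(s)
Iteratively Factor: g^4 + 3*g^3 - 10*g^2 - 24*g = (g + 2)*(g^3 + g^2 - 12*g) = (g + 2)*(g + 4)*(g^2 - 3*g) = (g - 3)*(g + 2)*(g + 4)*(g)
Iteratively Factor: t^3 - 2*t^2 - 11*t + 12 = (t - 1)*(t^2 - t - 12) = (t - 1)*(t + 3)*(t - 4)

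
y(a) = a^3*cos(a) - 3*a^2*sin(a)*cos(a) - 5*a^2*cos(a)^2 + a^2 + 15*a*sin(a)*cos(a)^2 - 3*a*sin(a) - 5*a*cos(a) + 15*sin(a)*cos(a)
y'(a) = -a^3*sin(a) + 3*a^2*sin(a)^2 + 10*a^2*sin(a)*cos(a) - 3*a^2*cos(a)^2 + 3*a^2*cos(a) - 30*a*sin(a)^2*cos(a) - 6*a*sin(a)*cos(a) + 5*a*sin(a) + 15*a*cos(a)^3 - 10*a*cos(a)^2 - 3*a*cos(a) + 2*a - 15*sin(a)^2 + 15*sin(a)*cos(a)^2 - 3*sin(a) + 15*cos(a)^2 - 5*cos(a)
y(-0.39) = -2.41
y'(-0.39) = 2.33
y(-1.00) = -2.59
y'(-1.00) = 0.51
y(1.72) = -2.29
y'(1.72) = 2.81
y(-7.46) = -81.98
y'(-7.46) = -320.38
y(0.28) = 3.15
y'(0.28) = 11.35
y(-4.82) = 20.16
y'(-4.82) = 180.57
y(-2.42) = -1.65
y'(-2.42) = 16.43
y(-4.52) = 49.60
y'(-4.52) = 20.28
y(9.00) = -757.76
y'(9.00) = -1021.71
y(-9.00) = 317.45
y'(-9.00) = -236.32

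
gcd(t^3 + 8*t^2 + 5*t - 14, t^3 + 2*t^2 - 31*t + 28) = t^2 + 6*t - 7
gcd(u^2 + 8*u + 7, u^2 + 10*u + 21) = u + 7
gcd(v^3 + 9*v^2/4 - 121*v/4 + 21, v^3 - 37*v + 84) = v^2 + 3*v - 28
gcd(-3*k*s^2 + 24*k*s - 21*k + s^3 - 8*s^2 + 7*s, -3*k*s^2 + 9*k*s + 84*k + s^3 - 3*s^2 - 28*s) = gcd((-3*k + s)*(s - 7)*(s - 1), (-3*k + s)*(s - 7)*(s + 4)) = -3*k*s + 21*k + s^2 - 7*s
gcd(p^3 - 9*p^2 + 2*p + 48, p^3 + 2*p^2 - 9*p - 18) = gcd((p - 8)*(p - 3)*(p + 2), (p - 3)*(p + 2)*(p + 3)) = p^2 - p - 6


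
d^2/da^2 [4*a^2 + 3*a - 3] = 8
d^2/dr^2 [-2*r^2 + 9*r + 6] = -4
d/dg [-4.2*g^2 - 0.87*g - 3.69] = -8.4*g - 0.87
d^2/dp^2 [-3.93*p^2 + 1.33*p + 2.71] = -7.86000000000000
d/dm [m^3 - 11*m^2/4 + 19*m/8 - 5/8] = 3*m^2 - 11*m/2 + 19/8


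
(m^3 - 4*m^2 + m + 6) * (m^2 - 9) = m^5 - 4*m^4 - 8*m^3 + 42*m^2 - 9*m - 54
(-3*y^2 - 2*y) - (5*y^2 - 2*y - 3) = 3 - 8*y^2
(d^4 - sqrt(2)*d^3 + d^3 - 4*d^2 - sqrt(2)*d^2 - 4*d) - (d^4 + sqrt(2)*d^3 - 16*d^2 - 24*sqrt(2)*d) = -2*sqrt(2)*d^3 + d^3 - sqrt(2)*d^2 + 12*d^2 - 4*d + 24*sqrt(2)*d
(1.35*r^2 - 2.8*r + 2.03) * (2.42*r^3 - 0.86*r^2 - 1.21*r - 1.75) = 3.267*r^5 - 7.937*r^4 + 5.6871*r^3 - 0.7203*r^2 + 2.4437*r - 3.5525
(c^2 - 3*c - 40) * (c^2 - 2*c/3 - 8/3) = c^4 - 11*c^3/3 - 122*c^2/3 + 104*c/3 + 320/3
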